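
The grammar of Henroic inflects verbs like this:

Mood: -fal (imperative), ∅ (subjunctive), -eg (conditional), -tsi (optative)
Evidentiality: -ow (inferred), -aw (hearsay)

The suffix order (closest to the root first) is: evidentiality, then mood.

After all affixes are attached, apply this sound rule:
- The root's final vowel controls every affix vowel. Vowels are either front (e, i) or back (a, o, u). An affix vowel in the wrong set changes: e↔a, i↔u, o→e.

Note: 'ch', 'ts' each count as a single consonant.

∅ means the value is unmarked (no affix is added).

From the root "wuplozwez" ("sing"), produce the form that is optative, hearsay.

Attach evidentiality hearsay -aw → wuplozwezaw.
Attach mood optative -tsi → wuplozwezawtsi.
Apply vowel harmony: wuplozwezawtsi → wuplozwezewtsi.

wuplozwezewtsi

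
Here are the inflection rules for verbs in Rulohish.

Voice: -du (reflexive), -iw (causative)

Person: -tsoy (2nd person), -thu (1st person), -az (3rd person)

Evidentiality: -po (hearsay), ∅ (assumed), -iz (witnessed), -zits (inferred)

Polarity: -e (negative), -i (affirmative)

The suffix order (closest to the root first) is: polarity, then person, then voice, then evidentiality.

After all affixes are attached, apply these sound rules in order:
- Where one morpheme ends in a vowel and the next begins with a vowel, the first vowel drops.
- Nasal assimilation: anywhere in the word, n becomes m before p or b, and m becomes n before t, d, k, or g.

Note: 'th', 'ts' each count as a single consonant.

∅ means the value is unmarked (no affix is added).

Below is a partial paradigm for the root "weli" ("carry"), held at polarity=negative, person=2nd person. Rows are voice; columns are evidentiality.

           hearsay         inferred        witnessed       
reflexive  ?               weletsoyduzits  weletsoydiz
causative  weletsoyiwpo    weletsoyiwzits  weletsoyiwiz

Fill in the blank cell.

weletsoydupo

Attach polarity negative -e → welie.
Attach person 2nd person -tsoy → welietsoy.
Attach voice reflexive -du → welietsoydu.
Attach evidentiality hearsay -po → welietsoydupo.
Apply vowel deletion: welietsoydupo → weletsoydupo.
Nasal assimilation: no change.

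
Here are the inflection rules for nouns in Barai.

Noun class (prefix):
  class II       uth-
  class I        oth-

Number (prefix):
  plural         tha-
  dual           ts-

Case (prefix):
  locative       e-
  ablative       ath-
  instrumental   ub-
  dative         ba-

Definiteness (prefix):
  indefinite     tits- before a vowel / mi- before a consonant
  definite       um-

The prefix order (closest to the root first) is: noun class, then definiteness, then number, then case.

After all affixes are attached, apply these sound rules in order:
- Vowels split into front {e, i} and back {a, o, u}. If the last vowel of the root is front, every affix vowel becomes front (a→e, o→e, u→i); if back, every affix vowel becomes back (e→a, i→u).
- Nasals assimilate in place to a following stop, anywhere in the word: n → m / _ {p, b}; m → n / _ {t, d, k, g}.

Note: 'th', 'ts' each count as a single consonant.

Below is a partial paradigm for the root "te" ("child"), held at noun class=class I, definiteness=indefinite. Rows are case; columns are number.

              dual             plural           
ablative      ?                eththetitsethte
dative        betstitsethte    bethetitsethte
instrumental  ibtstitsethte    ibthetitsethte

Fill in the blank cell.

ethtstitsethte

Attach noun class class I oth- → othte.
Attach definiteness indefinite tits- (before vowel 'o') → titsothte.
Attach number dual ts- → tstitsothte.
Attach case ablative ath- → athtstitsothte.
Apply vowel harmony: athtstitsothte → ethtstitsethte.
Nasal assimilation: no change.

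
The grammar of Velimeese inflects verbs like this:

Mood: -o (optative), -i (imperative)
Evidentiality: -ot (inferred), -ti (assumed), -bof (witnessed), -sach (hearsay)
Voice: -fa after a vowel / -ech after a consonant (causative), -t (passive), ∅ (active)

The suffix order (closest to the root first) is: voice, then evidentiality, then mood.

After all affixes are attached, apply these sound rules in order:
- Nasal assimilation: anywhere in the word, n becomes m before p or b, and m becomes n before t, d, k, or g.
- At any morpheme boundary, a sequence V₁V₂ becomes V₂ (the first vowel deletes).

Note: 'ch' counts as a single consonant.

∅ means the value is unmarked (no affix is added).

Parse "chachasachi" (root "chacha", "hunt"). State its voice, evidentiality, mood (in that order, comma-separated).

Segment: chacha-sach-i.
voice: ∅ → active.
evidentiality: -sach → hearsay.
mood: -i → imperative.

active, hearsay, imperative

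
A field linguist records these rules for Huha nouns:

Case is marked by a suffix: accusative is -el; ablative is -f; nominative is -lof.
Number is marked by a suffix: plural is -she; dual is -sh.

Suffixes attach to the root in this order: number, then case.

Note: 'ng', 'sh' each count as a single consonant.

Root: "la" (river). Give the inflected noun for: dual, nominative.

lashlof

Attach number dual -sh → lash.
Attach case nominative -lof → lashlof.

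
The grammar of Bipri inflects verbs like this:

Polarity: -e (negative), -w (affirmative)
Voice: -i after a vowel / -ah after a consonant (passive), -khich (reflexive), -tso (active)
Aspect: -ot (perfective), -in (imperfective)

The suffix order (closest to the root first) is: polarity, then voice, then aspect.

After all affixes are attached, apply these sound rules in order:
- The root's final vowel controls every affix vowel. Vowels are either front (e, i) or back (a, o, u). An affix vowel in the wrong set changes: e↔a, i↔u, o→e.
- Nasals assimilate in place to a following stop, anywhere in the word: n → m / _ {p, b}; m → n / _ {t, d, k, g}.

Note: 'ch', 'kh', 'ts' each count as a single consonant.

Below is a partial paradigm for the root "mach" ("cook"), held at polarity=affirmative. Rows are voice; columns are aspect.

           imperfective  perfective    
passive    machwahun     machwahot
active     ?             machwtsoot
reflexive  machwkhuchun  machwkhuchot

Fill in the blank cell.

machwtsoun

Attach polarity affirmative -w → machw.
Attach voice active -tso → machwtso.
Attach aspect imperfective -in → machwtsoin.
Apply vowel harmony: machwtsoin → machwtsoun.
Nasal assimilation: no change.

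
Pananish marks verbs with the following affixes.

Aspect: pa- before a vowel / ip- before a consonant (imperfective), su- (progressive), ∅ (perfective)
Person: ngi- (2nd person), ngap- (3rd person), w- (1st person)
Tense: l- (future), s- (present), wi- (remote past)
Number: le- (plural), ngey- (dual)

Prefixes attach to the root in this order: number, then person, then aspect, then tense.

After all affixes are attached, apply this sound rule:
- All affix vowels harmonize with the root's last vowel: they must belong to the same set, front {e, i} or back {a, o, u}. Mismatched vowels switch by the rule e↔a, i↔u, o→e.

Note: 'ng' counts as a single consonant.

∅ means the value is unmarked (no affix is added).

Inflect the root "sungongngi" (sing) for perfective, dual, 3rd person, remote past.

wingepngeysungongngi

Attach number dual ngey- → ngeysungongngi.
Attach person 3rd person ngap- → ngapngeysungongngi.
aspect = perfective: zero marking, form stays ngapngeysungongngi.
Attach tense remote past wi- → wingapngeysungongngi.
Apply vowel harmony: wingapngeysungongngi → wingepngeysungongngi.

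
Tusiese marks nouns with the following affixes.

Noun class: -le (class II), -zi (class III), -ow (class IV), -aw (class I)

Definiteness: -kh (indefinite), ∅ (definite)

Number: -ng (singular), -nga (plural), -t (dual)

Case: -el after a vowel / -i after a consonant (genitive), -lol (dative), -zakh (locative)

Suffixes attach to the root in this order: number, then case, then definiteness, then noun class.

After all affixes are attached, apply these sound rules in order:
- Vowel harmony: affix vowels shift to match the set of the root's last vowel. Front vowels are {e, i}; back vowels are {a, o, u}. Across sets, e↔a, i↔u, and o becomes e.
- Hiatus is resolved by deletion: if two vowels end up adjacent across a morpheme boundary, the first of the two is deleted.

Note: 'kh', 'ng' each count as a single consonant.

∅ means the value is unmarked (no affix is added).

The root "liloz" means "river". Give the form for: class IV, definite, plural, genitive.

lilozngalow

Attach number plural -nga → liloznga.
Attach case genitive -el (after vowel 'a') → lilozngael.
definiteness = definite: zero marking, form stays lilozngael.
Attach noun class class IV -ow → lilozngaelow.
Apply vowel harmony: lilozngaelow → lilozngaalow.
Apply vowel deletion: lilozngaalow → lilozngalow.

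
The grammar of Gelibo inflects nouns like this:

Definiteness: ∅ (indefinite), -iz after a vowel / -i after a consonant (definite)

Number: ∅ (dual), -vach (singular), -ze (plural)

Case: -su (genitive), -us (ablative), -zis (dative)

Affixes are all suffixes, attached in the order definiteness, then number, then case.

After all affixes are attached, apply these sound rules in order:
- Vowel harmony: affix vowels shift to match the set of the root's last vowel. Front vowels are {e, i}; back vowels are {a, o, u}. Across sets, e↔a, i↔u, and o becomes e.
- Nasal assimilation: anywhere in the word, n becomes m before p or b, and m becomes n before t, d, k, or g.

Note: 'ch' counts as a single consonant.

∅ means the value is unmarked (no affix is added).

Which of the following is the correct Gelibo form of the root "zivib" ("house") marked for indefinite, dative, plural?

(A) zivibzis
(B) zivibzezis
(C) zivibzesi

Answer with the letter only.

B

definiteness = indefinite: zero marking, form stays zivib.
Attach number plural -ze → zivibze.
Attach case dative -zis → zivibzezis.
Vowel harmony: no change.
Nasal assimilation: no change.
So the correct form is zivibzezis, option (B).
(A) zivibzis is wrong: it uses dual instead of plural for number.
(C) zivibzesi is wrong: it uses genitive instead of dative for case.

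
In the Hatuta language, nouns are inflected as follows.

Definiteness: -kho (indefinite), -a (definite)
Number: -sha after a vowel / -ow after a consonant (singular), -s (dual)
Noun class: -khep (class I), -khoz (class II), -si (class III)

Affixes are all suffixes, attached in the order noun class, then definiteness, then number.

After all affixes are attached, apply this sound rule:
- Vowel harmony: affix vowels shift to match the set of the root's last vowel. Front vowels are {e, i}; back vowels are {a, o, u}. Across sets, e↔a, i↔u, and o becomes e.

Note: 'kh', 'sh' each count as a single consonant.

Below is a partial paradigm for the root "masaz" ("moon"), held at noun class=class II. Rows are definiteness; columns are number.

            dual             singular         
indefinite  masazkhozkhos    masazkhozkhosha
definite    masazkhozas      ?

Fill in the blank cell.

Attach noun class class II -khoz → masazkhoz.
Attach definiteness definite -a → masazkhoza.
Attach number singular -sha (after vowel 'a') → masazkhozasha.
Vowel harmony: no change.

masazkhozasha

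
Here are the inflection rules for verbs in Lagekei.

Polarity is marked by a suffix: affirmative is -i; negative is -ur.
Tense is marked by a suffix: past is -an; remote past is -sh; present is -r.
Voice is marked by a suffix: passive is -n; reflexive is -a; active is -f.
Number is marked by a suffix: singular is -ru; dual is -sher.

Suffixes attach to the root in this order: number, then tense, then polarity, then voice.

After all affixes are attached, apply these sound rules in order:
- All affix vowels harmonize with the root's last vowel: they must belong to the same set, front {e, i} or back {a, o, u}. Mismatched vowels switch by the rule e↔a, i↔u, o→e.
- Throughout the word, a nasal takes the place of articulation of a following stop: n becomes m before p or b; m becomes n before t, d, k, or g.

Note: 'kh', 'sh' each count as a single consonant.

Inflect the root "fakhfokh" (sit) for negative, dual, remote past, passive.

fakhfokhsharshurn

Attach number dual -sher → fakhfokhsher.
Attach tense remote past -sh → fakhfokhshersh.
Attach polarity negative -ur → fakhfokhshershur.
Attach voice passive -n → fakhfokhshershurn.
Apply vowel harmony: fakhfokhshershurn → fakhfokhsharshurn.
Nasal assimilation: no change.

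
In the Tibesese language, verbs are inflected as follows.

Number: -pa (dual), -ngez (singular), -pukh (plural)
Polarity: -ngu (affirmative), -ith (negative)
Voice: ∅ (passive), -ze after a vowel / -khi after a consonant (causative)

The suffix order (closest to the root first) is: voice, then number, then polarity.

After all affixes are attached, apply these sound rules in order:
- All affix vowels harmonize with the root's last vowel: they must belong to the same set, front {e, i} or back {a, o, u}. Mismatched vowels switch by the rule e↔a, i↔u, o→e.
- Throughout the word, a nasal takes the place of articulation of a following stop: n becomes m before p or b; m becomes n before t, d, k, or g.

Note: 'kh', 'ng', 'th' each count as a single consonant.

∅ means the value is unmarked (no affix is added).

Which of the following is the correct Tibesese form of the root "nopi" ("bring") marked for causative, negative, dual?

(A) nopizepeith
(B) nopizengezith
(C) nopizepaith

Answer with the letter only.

A

Attach voice causative -ze (after vowel 'i') → nopize.
Attach number dual -pa → nopizepa.
Attach polarity negative -ith → nopizepaith.
Apply vowel harmony: nopizepaith → nopizepeith.
Nasal assimilation: no change.
So the correct form is nopizepeith, option (A).
(B) nopizengezith is wrong: it uses singular instead of dual for number.
(C) nopizepaith is wrong: it fails to apply the sound rule(s).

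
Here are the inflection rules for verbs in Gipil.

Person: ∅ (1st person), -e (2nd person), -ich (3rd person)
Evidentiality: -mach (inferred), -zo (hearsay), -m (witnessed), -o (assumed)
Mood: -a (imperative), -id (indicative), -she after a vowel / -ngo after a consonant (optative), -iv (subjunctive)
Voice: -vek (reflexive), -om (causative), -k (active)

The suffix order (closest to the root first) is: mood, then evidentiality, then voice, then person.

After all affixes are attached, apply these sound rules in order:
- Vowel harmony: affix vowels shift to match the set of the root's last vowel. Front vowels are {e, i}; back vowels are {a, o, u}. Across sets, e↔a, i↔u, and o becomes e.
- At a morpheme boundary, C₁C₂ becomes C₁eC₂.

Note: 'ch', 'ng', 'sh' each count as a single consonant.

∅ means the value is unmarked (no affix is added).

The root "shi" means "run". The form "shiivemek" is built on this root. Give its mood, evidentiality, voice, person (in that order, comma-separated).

subjunctive, witnessed, active, 1st person

Segment: shi-iv-m-k.
mood: -iv → subjunctive.
evidentiality: -m → witnessed.
voice: -k → active.
person: ∅ → 1st person.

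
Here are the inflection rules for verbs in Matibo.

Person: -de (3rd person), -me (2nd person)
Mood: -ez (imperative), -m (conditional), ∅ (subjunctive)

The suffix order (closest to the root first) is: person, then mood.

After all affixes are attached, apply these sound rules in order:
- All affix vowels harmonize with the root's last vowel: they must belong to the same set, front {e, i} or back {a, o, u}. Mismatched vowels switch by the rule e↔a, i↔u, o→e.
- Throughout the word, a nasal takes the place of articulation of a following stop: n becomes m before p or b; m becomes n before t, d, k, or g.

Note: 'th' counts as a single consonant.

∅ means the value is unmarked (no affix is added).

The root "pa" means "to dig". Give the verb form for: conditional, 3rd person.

padam

Attach person 3rd person -de → pade.
Attach mood conditional -m → padem.
Apply vowel harmony: padem → padam.
Nasal assimilation: no change.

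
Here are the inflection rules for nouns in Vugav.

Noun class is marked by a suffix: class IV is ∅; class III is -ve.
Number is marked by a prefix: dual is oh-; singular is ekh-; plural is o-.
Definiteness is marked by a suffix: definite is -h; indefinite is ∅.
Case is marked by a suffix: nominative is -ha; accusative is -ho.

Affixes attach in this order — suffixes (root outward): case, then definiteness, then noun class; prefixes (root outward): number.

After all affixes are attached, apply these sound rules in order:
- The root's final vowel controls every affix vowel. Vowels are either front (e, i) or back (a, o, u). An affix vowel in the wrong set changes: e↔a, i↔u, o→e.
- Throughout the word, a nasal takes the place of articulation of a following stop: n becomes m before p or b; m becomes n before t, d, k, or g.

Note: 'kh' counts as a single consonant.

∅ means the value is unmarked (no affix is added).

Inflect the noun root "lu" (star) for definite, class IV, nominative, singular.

akhluhah

Attach case nominative -ha → luha.
Attach definiteness definite -h → luhah.
Attach number singular ekh- → ekhluhah.
noun class = class IV: zero marking, form stays ekhluhah.
Apply vowel harmony: ekhluhah → akhluhah.
Nasal assimilation: no change.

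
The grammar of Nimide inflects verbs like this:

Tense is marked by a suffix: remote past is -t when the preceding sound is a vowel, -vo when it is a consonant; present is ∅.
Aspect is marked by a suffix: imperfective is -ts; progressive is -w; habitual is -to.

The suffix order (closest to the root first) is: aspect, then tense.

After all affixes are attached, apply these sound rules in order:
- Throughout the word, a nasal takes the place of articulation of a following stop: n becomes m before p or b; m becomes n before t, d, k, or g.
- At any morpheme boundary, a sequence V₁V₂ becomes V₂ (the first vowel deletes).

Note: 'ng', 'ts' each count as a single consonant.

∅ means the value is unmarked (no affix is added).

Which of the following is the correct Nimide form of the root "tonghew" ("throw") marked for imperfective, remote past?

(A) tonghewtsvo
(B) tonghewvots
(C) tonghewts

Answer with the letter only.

Attach aspect imperfective -ts → tonghewts.
Attach tense remote past -vo (after consonant 'ts') → tonghewtsvo.
Nasal assimilation: no change.
Vowel deletion: no change.
So the correct form is tonghewtsvo, option (A).
(C) tonghewts is wrong: it uses present instead of remote past for tense.
(B) tonghewvots is wrong: it has the affixes in the wrong order.

A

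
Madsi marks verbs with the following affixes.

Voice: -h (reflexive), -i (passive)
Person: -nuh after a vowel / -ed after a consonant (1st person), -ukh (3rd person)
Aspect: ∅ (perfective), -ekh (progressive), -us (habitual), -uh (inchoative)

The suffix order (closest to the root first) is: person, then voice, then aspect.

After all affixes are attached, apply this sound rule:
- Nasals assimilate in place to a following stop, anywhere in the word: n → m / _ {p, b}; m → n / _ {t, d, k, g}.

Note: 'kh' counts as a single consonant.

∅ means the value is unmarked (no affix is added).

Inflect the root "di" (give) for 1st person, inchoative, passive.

Attach person 1st person -nuh (after vowel 'i') → dinuh.
Attach voice passive -i → dinuhi.
Attach aspect inchoative -uh → dinuhiuh.
Nasal assimilation: no change.

dinuhiuh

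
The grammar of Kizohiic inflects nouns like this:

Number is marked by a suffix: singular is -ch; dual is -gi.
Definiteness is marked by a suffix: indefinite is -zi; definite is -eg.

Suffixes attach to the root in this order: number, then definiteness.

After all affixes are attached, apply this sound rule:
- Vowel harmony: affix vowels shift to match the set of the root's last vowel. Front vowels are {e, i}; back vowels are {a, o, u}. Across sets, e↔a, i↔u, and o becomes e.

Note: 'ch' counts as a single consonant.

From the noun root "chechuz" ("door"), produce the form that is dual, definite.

Attach number dual -gi → chechuzgi.
Attach definiteness definite -eg → chechuzgieg.
Apply vowel harmony: chechuzgieg → chechuzguag.

chechuzguag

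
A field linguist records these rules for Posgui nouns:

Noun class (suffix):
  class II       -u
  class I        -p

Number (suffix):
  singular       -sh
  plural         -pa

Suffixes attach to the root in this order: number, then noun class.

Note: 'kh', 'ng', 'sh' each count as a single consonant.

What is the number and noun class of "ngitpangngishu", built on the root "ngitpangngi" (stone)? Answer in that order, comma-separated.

singular, class II

Segment: ngitpangngi-sh-u.
number: -sh → singular.
noun class: -u → class II.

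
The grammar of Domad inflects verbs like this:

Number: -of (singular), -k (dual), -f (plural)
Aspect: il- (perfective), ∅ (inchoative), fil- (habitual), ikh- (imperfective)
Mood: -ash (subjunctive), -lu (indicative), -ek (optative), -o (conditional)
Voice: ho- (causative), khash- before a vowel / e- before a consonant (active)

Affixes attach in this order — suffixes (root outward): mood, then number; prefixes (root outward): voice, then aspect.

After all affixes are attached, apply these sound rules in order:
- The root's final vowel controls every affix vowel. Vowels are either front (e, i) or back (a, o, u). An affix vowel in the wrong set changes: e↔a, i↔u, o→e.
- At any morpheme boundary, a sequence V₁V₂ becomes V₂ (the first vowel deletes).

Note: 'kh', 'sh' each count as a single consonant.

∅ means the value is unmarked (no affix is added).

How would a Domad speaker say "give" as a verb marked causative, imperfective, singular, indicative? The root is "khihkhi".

Attach voice causative ho- → hokhihkhi.
Attach aspect imperfective ikh- → ikhhokhihkhi.
Attach mood indicative -lu → ikhhokhihkhilu.
Attach number singular -of → ikhhokhihkhiluof.
Apply vowel harmony: ikhhokhihkhiluof → ikhhekhihkhilief.
Apply vowel deletion: ikhhekhihkhilief → ikhhekhihkhilef.

ikhhekhihkhilef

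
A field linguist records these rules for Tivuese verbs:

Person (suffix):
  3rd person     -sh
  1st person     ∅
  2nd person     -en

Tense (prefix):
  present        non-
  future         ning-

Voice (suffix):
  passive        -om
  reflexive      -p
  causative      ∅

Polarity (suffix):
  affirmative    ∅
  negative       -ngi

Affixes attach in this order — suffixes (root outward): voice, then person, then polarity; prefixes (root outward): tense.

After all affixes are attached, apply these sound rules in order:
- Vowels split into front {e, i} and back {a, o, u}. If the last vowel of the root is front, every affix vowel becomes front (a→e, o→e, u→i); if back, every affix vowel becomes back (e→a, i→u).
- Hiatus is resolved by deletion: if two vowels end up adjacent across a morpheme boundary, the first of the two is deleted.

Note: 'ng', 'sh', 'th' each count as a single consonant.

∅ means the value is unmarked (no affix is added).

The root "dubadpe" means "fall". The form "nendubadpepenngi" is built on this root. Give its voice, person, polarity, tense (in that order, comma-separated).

reflexive, 2nd person, negative, present

Segment: non-dubadpe-p-en-ngi.
voice: -p → reflexive.
person: -en → 2nd person.
polarity: -ngi → negative.
tense: non- → present.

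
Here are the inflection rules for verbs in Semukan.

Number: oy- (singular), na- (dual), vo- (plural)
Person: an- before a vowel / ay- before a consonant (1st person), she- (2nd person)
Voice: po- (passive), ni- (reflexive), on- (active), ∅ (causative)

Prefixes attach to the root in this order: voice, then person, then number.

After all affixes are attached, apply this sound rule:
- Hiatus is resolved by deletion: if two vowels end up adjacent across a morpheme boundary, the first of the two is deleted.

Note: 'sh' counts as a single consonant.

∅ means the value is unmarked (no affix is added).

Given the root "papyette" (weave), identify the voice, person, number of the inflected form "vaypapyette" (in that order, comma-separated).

Segment: vo-ay-papyette.
voice: ∅ → causative.
person: an/ay- → 1st person.
number: vo- → plural.

causative, 1st person, plural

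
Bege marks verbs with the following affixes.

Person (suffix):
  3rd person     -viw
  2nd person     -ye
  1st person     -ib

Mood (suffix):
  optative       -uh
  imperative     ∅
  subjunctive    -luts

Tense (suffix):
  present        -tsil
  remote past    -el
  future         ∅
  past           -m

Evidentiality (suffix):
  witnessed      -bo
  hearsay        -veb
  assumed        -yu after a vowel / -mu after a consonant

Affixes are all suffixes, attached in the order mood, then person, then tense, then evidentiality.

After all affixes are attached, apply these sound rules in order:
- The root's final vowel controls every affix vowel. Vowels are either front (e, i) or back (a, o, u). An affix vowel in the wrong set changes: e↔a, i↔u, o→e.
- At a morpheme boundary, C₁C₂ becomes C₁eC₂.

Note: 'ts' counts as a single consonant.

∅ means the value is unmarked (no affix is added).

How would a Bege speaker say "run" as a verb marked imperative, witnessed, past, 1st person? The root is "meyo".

meyoubemebo

mood = imperative: zero marking, form stays meyo.
Attach person 1st person -ib → meyoib.
Attach tense past -m → meyoibm.
Attach evidentiality witnessed -bo → meyoibmbo.
Apply vowel harmony: meyoibmbo → meyoubmbo.
Apply epenthesis: meyoubmbo → meyoubemebo.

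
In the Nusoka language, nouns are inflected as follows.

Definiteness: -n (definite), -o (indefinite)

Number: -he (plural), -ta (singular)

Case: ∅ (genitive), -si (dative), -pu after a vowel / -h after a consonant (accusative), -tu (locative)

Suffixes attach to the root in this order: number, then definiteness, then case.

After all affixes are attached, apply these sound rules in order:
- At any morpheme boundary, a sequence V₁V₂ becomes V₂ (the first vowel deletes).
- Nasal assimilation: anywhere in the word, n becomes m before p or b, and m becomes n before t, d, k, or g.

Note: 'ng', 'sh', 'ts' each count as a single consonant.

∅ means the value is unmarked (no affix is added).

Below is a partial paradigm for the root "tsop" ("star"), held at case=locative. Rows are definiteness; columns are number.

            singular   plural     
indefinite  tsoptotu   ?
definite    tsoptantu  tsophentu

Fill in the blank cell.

tsophotu

Attach number plural -he → tsophe.
Attach definiteness indefinite -o → tsopheo.
Attach case locative -tu → tsopheotu.
Apply vowel deletion: tsopheotu → tsophotu.
Nasal assimilation: no change.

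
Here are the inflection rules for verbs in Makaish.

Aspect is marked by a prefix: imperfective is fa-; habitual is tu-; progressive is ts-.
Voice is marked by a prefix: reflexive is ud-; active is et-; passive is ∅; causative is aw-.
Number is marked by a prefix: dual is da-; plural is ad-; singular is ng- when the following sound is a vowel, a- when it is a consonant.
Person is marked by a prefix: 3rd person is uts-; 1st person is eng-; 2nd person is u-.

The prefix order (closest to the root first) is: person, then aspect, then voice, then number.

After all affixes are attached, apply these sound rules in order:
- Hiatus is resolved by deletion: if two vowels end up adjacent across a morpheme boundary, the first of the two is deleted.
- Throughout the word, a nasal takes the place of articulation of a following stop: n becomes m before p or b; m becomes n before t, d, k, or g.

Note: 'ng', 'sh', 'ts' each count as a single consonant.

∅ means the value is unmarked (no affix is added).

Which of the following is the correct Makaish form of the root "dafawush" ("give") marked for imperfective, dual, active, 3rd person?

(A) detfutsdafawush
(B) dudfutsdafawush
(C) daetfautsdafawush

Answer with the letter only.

A

Attach person 3rd person uts- → utsdafawush.
Attach aspect imperfective fa- → fautsdafawush.
Attach voice active et- → etfautsdafawush.
Attach number dual da- → daetfautsdafawush.
Apply vowel deletion: daetfautsdafawush → detfutsdafawush.
Nasal assimilation: no change.
So the correct form is detfutsdafawush, option (A).
(B) dudfutsdafawush is wrong: it uses reflexive instead of active for voice.
(C) daetfautsdafawush is wrong: it fails to apply the sound rule(s).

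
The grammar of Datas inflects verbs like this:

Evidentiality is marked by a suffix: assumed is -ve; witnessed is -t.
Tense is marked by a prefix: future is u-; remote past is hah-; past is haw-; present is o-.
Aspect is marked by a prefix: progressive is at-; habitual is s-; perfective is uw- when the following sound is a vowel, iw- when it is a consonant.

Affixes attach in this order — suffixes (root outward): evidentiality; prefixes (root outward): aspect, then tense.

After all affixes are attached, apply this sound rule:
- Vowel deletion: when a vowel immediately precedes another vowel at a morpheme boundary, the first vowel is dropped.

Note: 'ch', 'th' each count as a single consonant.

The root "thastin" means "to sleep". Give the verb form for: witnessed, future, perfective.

Attach aspect perfective iw- (before consonant 'th') → iwthastin.
Attach evidentiality witnessed -t → iwthastint.
Attach tense future u- → uiwthastint.
Apply vowel deletion: uiwthastint → iwthastint.

iwthastint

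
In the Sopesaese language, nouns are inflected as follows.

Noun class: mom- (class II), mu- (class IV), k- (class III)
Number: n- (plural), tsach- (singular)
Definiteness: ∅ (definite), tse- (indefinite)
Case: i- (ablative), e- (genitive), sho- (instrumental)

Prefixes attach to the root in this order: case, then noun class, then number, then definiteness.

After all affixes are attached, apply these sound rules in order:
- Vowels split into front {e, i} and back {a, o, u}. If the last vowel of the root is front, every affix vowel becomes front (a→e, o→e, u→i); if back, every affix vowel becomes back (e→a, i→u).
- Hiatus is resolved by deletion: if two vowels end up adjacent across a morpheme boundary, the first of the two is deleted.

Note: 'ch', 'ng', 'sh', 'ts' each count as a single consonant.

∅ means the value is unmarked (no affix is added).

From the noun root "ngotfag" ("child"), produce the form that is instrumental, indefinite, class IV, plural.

tsanmushongotfag

Attach case instrumental sho- → shongotfag.
Attach noun class class IV mu- → mushongotfag.
Attach number plural n- → nmushongotfag.
Attach definiteness indefinite tse- → tsenmushongotfag.
Apply vowel harmony: tsenmushongotfag → tsanmushongotfag.
Vowel deletion: no change.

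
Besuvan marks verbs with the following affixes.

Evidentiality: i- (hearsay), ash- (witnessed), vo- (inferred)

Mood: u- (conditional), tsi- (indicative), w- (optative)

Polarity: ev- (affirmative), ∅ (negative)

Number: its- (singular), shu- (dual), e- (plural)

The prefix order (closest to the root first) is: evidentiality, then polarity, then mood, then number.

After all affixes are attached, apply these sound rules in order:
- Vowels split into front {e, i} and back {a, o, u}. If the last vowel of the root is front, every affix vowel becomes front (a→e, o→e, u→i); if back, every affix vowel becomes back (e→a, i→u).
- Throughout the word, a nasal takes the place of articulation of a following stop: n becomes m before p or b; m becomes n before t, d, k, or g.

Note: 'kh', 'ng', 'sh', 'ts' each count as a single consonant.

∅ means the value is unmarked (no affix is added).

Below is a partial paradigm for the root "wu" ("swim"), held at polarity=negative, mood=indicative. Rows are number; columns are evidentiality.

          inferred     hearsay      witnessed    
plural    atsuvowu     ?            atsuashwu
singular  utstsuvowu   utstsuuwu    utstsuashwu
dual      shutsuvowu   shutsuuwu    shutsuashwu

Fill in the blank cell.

Attach evidentiality hearsay i- → iwu.
polarity = negative: zero marking, form stays iwu.
Attach mood indicative tsi- → tsiiwu.
Attach number plural e- → etsiiwu.
Apply vowel harmony: etsiiwu → atsuuwu.
Nasal assimilation: no change.

atsuuwu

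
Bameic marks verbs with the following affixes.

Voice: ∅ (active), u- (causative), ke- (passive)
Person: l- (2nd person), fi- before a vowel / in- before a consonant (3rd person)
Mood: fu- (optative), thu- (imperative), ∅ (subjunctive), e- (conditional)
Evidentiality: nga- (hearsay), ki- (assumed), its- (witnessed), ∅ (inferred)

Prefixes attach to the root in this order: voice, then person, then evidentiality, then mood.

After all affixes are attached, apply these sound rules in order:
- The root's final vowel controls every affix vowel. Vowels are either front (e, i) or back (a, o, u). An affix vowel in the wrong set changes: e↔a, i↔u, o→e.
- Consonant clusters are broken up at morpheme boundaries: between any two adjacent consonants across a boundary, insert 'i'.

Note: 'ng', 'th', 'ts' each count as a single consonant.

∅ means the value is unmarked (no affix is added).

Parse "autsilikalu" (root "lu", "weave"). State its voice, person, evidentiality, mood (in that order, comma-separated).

passive, 2nd person, witnessed, conditional

Segment: e-its-l-ke-lu.
voice: ke- → passive.
person: l- → 2nd person.
evidentiality: its- → witnessed.
mood: e- → conditional.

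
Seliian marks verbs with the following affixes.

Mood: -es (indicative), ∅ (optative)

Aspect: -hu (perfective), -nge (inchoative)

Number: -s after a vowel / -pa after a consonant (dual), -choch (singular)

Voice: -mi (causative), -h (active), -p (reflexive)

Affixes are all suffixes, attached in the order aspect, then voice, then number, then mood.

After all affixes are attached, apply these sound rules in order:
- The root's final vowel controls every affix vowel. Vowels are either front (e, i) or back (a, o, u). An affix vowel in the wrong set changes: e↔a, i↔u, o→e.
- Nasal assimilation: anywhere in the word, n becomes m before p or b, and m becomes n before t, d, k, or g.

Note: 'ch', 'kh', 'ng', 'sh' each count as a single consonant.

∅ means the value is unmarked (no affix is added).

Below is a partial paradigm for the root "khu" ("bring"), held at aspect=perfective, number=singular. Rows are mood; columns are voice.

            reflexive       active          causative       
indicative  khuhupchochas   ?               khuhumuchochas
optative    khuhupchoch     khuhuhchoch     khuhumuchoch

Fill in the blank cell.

Attach aspect perfective -hu → khuhu.
Attach voice active -h → khuhuh.
Attach number singular -choch → khuhuhchoch.
Attach mood indicative -es → khuhuhchoches.
Apply vowel harmony: khuhuhchoches → khuhuhchochas.
Nasal assimilation: no change.

khuhuhchochas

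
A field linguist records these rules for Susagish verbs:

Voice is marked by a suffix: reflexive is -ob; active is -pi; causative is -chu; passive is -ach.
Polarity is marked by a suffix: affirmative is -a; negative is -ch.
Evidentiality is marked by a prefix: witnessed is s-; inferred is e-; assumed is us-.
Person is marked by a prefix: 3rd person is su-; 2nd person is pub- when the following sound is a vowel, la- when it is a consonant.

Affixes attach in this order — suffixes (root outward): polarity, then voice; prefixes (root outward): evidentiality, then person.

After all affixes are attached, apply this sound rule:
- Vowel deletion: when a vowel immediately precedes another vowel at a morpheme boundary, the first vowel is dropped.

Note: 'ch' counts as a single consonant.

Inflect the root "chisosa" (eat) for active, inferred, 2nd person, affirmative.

pubechisosapi

Attach evidentiality inferred e- → echisosa.
Attach person 2nd person pub- (before vowel 'e') → pubechisosa.
Attach polarity affirmative -a → pubechisosaa.
Attach voice active -pi → pubechisosaapi.
Apply vowel deletion: pubechisosaapi → pubechisosapi.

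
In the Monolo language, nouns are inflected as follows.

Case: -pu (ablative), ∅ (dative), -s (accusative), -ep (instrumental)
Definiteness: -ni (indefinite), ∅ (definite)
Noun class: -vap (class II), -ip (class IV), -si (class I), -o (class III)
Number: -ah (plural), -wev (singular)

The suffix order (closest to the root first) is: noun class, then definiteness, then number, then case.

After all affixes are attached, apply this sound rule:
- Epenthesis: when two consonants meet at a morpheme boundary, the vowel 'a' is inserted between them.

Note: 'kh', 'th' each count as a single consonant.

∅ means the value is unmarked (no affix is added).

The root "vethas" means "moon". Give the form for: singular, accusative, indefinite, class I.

Attach noun class class I -si → vethassi.
Attach definiteness indefinite -ni → vethassini.
Attach number singular -wev → vethassiniwev.
Attach case accusative -s → vethassiniwevs.
Apply epenthesis: vethassiniwevs → vethasasiniwevas.

vethasasiniwevas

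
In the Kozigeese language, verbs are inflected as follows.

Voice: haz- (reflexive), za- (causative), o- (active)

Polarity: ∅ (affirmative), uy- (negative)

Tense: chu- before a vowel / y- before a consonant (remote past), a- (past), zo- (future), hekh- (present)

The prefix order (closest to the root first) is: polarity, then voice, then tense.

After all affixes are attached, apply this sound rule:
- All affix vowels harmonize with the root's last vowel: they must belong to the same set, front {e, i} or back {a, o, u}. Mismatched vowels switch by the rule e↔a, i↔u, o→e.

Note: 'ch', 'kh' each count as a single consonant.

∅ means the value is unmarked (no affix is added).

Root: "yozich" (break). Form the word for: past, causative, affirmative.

ezeyozich

polarity = affirmative: zero marking, form stays yozich.
Attach voice causative za- → zayozich.
Attach tense past a- → azayozich.
Apply vowel harmony: azayozich → ezeyozich.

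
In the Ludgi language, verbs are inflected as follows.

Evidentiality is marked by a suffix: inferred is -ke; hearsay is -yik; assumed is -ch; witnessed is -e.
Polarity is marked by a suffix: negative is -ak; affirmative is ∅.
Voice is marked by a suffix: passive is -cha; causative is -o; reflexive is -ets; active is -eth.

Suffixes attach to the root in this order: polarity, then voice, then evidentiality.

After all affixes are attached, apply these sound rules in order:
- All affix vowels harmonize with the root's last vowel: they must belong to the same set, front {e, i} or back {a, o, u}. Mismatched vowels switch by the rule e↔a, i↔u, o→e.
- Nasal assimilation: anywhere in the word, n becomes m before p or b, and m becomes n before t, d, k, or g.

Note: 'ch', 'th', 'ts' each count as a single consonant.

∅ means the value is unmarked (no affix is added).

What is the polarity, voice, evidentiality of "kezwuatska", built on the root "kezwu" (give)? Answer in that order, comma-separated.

affirmative, reflexive, inferred

Segment: kezwu-ets-ke.
polarity: ∅ → affirmative.
voice: -ets → reflexive.
evidentiality: -ke → inferred.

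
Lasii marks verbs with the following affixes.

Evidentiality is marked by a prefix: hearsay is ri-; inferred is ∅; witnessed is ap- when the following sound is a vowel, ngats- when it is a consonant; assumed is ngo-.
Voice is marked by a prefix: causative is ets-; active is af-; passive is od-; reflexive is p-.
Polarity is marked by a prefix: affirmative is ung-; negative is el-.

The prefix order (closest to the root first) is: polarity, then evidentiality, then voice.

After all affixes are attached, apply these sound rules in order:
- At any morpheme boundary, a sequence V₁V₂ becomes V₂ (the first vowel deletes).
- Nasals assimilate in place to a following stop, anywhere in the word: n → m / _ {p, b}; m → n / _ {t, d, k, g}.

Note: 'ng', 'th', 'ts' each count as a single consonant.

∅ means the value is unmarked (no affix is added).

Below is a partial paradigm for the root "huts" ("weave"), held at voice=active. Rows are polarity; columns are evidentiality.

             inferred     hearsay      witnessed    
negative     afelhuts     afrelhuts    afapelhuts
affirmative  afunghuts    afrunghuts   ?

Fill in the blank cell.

Attach polarity affirmative ung- → unghuts.
Attach evidentiality witnessed ap- (before vowel 'u') → apunghuts.
Attach voice active af- → afapunghuts.
Vowel deletion: no change.
Nasal assimilation: no change.

afapunghuts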